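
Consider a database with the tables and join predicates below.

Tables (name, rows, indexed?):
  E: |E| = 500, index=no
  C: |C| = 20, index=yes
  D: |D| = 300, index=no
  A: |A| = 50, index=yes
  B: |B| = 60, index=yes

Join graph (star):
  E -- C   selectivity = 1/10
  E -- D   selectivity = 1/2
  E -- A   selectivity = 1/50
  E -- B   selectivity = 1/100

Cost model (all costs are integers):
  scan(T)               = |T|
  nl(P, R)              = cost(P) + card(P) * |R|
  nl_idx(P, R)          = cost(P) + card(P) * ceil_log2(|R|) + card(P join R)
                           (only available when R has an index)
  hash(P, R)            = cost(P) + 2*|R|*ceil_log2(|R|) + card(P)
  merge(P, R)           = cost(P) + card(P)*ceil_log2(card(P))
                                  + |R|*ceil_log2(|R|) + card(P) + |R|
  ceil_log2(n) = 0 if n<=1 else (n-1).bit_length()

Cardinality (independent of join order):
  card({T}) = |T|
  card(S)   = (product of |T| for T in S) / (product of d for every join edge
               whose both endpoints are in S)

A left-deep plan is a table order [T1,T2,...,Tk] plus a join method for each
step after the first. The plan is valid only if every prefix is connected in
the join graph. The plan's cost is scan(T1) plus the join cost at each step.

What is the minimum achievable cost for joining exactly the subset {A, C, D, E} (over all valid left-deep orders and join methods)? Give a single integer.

8700

Selinger DP over subsets of {A,C,D,E}:
  {E}: scan cost=500, card=500
  {C}: scan cost=20, card=20
  {D}: scan cost=300, card=300
  {A}: scan cost=50, card=50
  {CE}: card=1000; try (C,hash)→1200, (C,nl_idx)→4000, (E,merge)→5140, (C,merge)→5620, (E,hash)→9040, (E,nl)→10020 …(+1); best=1200 via (C,hash)
  {DE}: card=75000; try (D,hash)→6400, (E,merge)→8300, (D,merge)→8500, (E,hash)→9600, (E,nl)→150300, (D,nl)→150500; best=6400 via (D,hash)
  {AE}: card=500; try (A,hash)→1600, (A,nl_idx)→4000, (E,merge)→5400, (A,merge)→5850, (E,hash)→9100, (E,nl)→25050 …(+1); best=1600 via (A,hash)
  {CDE}: card=150000; try (D,hash)→7600, (D,merge)→15200, (C,hash)→81600, (D,nl)→301200, (C,nl_idx)→531400, (C,merge)→1356520 …(+1); best=7600 via (D,hash)
  {ACE}: card=1000; try (C,hash)→2300, (A,hash)→2800, (C,nl_idx)→5100, (C,merge)→6720, (A,nl_idx)→8200, (C,nl)→11600 …(+2); best=2300 via (C,hash)
  {ADE}: card=75000; try (D,hash)→7500, (D,merge)→9600, (A,hash)→82000, (D,nl)→151600, (A,nl_idx)→531400, (A,merge)→1356750 …(+1); best=7500 via (D,hash)
  {ACDE}: card=150000; try (D,hash)→8700, (D,merge)→16300, (C,hash)→82700, (A,hash)→158200, (D,nl)→302300, (C,nl_idx)→532500 …(+5); best=8700 via (D,hash)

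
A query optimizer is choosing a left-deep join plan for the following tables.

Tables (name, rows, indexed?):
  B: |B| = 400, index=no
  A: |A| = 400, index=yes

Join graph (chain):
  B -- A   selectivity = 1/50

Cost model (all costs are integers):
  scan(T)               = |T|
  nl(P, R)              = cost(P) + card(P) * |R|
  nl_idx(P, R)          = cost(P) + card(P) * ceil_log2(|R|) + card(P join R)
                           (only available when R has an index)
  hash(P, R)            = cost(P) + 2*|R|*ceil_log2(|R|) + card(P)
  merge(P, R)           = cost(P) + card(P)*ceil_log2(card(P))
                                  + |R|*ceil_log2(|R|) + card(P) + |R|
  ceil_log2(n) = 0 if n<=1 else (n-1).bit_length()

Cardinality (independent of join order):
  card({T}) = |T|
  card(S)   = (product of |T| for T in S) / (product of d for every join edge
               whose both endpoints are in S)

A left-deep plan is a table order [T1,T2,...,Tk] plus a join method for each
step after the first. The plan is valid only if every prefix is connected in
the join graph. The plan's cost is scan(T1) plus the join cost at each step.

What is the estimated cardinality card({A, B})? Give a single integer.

3200

Tables in S: A(400), B(400)
Edges inside S: B-A(d=50)
numerator = 400 * 400 = 160000
denominator = 50 = 50
card(S) = 160000 / 50 = 3200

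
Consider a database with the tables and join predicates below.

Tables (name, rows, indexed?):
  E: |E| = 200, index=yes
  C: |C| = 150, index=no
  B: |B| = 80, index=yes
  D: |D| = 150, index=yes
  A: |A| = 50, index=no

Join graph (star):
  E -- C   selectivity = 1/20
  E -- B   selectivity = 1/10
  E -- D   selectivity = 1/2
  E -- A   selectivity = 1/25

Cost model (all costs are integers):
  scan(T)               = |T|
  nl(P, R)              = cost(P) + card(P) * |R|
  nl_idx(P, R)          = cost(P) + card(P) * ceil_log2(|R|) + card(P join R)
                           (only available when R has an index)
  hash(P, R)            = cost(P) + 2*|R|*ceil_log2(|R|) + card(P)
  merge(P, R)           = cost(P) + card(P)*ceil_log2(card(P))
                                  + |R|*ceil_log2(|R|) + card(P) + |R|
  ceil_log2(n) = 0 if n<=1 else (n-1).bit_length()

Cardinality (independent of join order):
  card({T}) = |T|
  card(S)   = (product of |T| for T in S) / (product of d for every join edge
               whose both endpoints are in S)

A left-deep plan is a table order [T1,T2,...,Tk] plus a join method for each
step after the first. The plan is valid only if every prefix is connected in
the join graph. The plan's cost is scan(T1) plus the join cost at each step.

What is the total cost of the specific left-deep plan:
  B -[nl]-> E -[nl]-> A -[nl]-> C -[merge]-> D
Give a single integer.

961430

step 1: scan B: cost=80, card=80
step 2: join E via nl
    card(P join E) = 80*200/(10) = 1600
    cost = 80 + 80*200 = 16080
step 3: join A via nl
    card(P join A) = 1600*50/(25) = 3200
    cost = 16080 + 1600*50 = 96080
step 4: join C via nl
    card(P join C) = 3200*150/(20) = 24000
    cost = 96080 + 3200*150 = 576080
step 5: join D via merge
    card(P join D) = 24000*150/(2) = 1800000
    cost = 576080 + 24000*15 + 150*8 + 24000 + 150 = 961430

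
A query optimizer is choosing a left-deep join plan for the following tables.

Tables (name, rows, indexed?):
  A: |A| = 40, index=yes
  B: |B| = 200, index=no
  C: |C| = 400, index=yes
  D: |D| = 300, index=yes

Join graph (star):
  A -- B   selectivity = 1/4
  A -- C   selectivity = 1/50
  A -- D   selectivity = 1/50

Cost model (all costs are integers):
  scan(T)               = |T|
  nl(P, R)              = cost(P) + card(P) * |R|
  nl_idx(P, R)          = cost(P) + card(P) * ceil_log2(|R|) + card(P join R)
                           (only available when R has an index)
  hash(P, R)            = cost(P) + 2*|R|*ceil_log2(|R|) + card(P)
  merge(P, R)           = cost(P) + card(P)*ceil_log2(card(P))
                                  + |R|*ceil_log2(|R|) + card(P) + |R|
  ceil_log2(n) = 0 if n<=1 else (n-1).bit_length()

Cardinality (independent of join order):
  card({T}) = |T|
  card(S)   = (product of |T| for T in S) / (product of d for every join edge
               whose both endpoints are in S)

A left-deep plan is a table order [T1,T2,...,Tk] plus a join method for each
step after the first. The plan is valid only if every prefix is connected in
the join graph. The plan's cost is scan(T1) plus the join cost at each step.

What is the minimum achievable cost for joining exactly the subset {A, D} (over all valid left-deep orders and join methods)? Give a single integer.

640

Selinger DP over subsets of {A,D}:
  {A}: scan cost=40, card=40
  {D}: scan cost=300, card=300
  {AD}: card=240; try (D,nl_idx)→640, (A,hash)→1080, (A,nl_idx)→2340, (D,merge)→3320, (A,merge)→3580, (D,hash)→5480 …(+2); best=640 via (D,nl_idx)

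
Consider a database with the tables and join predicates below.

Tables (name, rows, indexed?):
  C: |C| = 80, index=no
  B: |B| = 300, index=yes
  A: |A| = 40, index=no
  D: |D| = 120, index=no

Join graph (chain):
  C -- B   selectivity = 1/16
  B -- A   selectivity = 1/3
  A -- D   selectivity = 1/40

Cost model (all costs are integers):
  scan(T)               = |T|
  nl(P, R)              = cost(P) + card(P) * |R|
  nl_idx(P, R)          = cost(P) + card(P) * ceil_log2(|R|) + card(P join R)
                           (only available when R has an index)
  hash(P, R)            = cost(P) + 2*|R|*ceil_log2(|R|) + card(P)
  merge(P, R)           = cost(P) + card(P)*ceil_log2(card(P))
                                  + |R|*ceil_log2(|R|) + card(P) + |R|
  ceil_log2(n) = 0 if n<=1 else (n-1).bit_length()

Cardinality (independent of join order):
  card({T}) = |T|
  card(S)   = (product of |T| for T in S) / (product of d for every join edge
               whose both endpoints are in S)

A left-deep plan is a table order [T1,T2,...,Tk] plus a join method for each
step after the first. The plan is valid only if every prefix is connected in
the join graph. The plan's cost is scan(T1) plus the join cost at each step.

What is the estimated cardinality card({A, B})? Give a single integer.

Tables in S: A(40), B(300)
Edges inside S: B-A(d=3)
numerator = 40 * 300 = 12000
denominator = 3 = 3
card(S) = 12000 / 3 = 4000

4000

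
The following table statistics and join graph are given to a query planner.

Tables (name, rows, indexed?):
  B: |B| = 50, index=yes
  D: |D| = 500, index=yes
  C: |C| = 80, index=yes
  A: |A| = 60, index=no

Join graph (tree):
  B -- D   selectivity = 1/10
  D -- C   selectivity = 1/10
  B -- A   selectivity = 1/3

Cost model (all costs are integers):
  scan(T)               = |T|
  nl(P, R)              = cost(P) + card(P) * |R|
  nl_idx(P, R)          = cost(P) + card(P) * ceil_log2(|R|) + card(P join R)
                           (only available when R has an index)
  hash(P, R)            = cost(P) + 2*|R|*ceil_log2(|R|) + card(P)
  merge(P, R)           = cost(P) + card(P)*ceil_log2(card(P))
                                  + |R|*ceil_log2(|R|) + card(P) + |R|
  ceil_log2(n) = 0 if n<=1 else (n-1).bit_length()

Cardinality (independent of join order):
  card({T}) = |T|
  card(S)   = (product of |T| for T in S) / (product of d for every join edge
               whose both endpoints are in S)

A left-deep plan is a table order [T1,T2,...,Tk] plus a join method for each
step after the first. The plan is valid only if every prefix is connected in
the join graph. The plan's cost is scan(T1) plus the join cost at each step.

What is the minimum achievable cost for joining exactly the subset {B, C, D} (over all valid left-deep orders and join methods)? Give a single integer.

5220

Selinger DP over subsets of {B,C,D}:
  {B}: scan cost=50, card=50
  {D}: scan cost=500, card=500
  {C}: scan cost=80, card=80
  {BD}: card=2500; try (B,hash)→1600, (D,nl_idx)→3000, (D,merge)→5400, (B,merge)→5850, (B,nl_idx)→6000, (D,hash)→9100 …(+2); best=1600 via (B,hash)
  {CD}: card=4000; try (C,hash)→2120, (D,nl_idx)→4800, (D,merge)→5720, (C,merge)→6140, (C,nl_idx)→8000, (D,hash)→9160 …(+2); best=2120 via (C,hash)
  {BCD}: card=20000; try (C,hash)→5220, (B,hash)→6720, (C,merge)→34740, (C,nl_idx)→39100, (B,nl_idx)→46120, (B,merge)→54470 …(+2); best=5220 via (C,hash)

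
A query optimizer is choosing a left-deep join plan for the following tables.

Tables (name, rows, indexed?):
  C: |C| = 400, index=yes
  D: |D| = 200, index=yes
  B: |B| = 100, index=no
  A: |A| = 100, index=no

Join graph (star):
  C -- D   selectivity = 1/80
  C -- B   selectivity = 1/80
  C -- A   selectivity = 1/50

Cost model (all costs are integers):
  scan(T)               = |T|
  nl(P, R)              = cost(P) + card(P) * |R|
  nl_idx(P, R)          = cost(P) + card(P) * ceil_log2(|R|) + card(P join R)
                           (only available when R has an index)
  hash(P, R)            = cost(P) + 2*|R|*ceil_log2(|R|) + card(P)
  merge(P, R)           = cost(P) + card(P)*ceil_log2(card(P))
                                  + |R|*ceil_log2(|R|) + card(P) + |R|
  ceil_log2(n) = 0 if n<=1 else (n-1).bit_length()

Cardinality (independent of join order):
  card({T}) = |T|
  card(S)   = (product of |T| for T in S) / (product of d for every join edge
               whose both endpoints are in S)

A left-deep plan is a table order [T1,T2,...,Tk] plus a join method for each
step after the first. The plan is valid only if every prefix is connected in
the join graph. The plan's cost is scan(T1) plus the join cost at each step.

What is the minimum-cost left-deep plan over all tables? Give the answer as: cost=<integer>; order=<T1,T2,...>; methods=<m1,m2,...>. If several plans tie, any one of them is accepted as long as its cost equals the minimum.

Selinger DP (subsets sized 1..n):
  {C}: scan cost=400, card=400
  {D}: scan cost=200, card=200
  {B}: scan cost=100, card=100
  {A}: scan cost=100, card=100
  {CD}: card=1000; try (C,nl_idx)→3000, (D,hash)→4000, (D,nl_idx)→4600, (C,merge)→6000, (D,merge)→6200, (C,hash)→7600 …(+2); best=3000 via (C,nl_idx)
  {BC}: card=500; try (C,nl_idx)→1500, (B,hash)→2200, (C,merge)→4900, (B,merge)→5200, (C,hash)→7400, (C,nl)→40100 …(+1); best=1500 via (C,nl_idx)
  {AC}: card=800; try (C,nl_idx)→1800, (A,hash)→2200, (C,merge)→4900, (A,merge)→5200, (C,hash)→7400, (C,nl)→40100 …(+1); best=1800 via (C,nl_idx)
  {BCD}: card=1250; try (D,hash)→5200, (B,hash)→5400, (D,nl_idx)→6750, (D,merge)→8300, (B,merge)→14800, (D,nl)→101500 …(+1); best=5200 via (D,hash)
  {ACD}: card=2000; try (A,hash)→5400, (D,hash)→5800, (D,nl_idx)→10200, (D,merge)→12400, (A,merge)→14800, (A,nl)→103000 …(+1); best=5400 via (A,hash)
  {ABC}: card=1000; try (A,hash)→3400, (B,hash)→4000, (A,merge)→7300, (B,merge)→11400, (A,nl)→51500, (B,nl)→81800; best=3400 via (A,hash)
  {ABCD}: card=2500; try (D,hash)→7600, (A,hash)→7850, (B,hash)→8800, (D,nl_idx)→13900, (D,merge)→16200, (A,merge)→21000 …(+4); best=7600 via (D,hash)

cost=7600; order=B,C,A,D; methods=nl_idx,hash,hash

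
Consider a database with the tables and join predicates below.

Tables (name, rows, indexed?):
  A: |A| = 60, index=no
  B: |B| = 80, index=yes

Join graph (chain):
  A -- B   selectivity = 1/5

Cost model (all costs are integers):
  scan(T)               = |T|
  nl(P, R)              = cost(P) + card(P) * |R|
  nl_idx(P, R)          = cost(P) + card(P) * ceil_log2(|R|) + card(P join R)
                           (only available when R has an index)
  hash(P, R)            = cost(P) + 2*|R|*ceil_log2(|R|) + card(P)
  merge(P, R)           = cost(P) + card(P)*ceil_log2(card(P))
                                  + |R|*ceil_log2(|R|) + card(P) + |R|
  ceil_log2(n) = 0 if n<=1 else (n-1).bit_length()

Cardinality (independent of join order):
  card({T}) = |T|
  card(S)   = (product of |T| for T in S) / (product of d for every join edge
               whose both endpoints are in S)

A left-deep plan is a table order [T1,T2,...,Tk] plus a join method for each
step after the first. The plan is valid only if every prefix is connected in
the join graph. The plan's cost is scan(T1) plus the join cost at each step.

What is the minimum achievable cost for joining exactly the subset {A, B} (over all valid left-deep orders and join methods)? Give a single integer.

880

Selinger DP over subsets of {A,B}:
  {A}: scan cost=60, card=60
  {B}: scan cost=80, card=80
  {AB}: card=960; try (A,hash)→880, (B,merge)→1120, (A,merge)→1140, (B,hash)→1240, (B,nl_idx)→1440, (B,nl)→4860 …(+1); best=880 via (A,hash)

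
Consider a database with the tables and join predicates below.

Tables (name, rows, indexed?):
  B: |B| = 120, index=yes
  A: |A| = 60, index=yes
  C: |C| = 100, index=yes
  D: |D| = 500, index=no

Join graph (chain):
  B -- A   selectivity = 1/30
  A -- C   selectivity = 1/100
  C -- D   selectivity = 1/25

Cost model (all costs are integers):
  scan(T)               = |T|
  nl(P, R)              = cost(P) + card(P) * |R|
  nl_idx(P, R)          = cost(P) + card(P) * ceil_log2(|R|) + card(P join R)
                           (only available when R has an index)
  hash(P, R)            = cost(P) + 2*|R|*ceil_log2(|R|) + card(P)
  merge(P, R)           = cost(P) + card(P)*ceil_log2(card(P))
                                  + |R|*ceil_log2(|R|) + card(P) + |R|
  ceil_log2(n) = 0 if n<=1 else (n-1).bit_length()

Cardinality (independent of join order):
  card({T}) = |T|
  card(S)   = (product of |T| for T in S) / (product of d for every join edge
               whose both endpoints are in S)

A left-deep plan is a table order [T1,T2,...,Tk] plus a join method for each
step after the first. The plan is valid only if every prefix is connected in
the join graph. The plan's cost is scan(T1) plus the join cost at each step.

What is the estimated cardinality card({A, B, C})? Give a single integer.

240

Tables in S: A(60), B(120), C(100)
Edges inside S: B-A(d=30), A-C(d=100)
numerator = 60 * 120 * 100 = 720000
denominator = 30 * 100 = 3000
card(S) = 720000 / 3000 = 240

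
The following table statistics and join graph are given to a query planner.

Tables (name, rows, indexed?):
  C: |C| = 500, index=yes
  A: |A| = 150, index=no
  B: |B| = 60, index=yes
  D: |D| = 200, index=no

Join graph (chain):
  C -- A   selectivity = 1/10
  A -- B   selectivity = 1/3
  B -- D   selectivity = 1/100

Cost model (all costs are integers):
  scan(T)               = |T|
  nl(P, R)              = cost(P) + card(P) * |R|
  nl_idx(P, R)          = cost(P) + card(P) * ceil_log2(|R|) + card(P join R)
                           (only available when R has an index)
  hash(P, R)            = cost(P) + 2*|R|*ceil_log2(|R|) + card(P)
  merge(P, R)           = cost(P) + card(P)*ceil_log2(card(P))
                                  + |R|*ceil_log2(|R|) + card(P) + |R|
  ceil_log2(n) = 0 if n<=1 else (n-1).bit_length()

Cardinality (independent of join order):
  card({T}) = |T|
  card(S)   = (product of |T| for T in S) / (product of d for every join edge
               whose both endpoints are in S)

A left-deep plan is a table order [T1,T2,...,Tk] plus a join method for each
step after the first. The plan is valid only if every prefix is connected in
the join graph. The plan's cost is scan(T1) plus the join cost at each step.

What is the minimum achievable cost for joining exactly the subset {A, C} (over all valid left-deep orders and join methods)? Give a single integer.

3400

Selinger DP over subsets of {A,C}:
  {C}: scan cost=500, card=500
  {A}: scan cost=150, card=150
  {AC}: card=7500; try (A,hash)→3400, (C,merge)→6500, (A,merge)→6850, (C,nl_idx)→9000, (C,hash)→9300, (C,nl)→75150 …(+1); best=3400 via (A,hash)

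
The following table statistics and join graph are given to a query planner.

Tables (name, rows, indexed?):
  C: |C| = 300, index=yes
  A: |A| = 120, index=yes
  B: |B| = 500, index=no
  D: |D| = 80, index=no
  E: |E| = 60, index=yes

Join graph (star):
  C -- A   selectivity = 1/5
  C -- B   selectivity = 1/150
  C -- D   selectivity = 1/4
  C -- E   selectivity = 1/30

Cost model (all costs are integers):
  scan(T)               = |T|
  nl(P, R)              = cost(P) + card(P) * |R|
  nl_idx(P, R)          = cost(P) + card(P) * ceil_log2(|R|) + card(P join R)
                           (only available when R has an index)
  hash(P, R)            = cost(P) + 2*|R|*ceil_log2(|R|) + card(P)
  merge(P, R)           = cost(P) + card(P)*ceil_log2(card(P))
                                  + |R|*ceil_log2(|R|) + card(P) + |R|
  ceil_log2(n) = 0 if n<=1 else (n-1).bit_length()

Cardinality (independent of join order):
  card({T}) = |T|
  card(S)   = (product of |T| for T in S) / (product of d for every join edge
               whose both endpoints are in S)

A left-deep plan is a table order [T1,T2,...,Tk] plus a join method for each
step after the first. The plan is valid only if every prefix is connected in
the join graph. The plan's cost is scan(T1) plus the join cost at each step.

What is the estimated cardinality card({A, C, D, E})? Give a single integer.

Tables in S: A(120), C(300), D(80), E(60)
Edges inside S: C-A(d=5), C-D(d=4), C-E(d=30)
numerator = 120 * 300 * 80 * 60 = 172800000
denominator = 5 * 4 * 30 = 600
card(S) = 172800000 / 600 = 288000

288000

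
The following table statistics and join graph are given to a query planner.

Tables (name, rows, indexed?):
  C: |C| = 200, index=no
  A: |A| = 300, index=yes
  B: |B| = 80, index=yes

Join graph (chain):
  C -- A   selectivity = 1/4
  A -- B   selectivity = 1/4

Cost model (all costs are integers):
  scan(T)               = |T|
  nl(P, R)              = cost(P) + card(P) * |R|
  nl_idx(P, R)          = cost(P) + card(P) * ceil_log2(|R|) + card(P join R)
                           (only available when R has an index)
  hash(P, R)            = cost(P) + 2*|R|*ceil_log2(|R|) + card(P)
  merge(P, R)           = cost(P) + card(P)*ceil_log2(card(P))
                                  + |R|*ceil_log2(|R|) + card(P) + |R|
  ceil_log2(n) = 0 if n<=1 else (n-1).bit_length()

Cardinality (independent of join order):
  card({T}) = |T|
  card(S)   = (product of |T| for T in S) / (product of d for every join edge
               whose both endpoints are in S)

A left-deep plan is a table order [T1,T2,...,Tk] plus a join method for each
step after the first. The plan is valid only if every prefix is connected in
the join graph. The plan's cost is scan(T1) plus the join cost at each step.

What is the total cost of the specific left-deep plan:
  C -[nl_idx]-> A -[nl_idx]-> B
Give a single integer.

422000

step 1: scan C: cost=200, card=200
step 2: join A via nl_idx
    card(P join A) = 200*300/(4) = 15000
    cost = 200 + 200*9 + 15000 = 17000
step 3: join B via nl_idx
    card(P join B) = 15000*80/(4) = 300000
    cost = 17000 + 15000*7 + 300000 = 422000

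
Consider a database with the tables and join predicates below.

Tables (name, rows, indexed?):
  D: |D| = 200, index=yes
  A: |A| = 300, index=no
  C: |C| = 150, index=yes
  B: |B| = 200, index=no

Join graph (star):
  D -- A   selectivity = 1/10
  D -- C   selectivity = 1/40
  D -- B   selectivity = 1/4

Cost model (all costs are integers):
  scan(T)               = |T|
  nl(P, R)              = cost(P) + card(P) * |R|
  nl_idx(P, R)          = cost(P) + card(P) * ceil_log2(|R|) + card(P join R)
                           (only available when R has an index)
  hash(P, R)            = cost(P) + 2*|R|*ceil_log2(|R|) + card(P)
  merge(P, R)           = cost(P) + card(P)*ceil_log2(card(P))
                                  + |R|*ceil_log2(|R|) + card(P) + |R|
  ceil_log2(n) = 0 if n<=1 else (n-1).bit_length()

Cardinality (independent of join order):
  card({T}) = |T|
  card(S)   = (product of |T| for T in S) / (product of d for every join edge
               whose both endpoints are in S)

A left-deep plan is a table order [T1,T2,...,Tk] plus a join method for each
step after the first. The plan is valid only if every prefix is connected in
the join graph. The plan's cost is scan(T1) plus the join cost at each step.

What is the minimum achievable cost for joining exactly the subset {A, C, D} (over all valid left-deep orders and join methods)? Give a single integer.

Selinger DP over subsets of {A,C,D}:
  {D}: scan cost=200, card=200
  {A}: scan cost=300, card=300
  {C}: scan cost=150, card=150
  {AD}: card=6000; try (D,hash)→3800, (A,merge)→5000, (D,merge)→5100, (A,hash)→5800, (D,nl_idx)→8700, (A,nl)→60200 …(+1); best=3800 via (D,hash)
  {CD}: card=750; try (D,nl_idx)→2100, (C,nl_idx)→2550, (C,hash)→2800, (D,merge)→3300, (C,merge)→3350, (D,hash)→3500 …(+2); best=2100 via (D,nl_idx)
  {ACD}: card=22500; try (A,hash)→8250, (C,hash)→12200, (A,merge)→13350, (C,nl_idx)→74300, (C,merge)→89150, (A,nl)→227100 …(+1); best=8250 via (A,hash)

8250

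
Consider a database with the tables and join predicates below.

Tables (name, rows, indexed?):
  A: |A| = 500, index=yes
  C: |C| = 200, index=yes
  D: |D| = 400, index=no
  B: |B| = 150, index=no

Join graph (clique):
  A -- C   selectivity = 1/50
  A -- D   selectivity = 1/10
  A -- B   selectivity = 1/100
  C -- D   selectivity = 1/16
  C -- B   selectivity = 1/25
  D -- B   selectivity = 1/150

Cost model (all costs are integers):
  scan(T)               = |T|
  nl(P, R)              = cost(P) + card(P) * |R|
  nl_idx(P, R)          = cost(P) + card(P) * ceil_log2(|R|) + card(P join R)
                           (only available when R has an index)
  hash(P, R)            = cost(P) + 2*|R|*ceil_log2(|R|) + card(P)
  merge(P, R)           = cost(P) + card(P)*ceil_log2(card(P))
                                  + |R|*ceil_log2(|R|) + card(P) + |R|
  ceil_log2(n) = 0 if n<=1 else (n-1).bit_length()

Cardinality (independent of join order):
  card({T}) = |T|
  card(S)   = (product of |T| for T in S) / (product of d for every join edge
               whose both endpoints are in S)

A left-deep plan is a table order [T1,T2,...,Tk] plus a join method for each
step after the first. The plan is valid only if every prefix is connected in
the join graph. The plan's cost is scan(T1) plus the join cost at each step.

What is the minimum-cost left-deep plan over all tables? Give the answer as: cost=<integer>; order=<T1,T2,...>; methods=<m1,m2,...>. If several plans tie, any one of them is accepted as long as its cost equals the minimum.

cost=8402; order=D,B,C,A; methods=hash,nl_idx,nl_idx

Selinger DP (subsets sized 1..n):
  {A}: scan cost=500, card=500
  {C}: scan cost=200, card=200
  {D}: scan cost=400, card=400
  {B}: scan cost=150, card=150
  {AC}: card=2000; try (A,nl_idx)→4000, (C,hash)→4200, (C,nl_idx)→6500, (A,merge)→7000, (C,merge)→7300, (A,hash)→9400 …(+2); best=4000 via (A,nl_idx)
  {AD}: card=20000; try (D,hash)→8200, (A,merge)→9400, (D,merge)→9500, (A,hash)→9800, (A,nl_idx)→24000, (A,nl)→200400 …(+1); best=8200 via (D,hash)
  {AB}: card=750; try (A,nl_idx)→2250, (B,hash)→3400, (A,merge)→6500, (B,merge)→6850, (A,hash)→9300, (A,nl)→75150 …(+1); best=2250 via (A,nl_idx)
  {CD}: card=5000; try (C,hash)→4000, (D,merge)→6000, (C,merge)→6200, (D,hash)→7600, (C,nl_idx)→8600, (D,nl)→80200 …(+1); best=4000 via (C,hash)
  {BC}: card=1200; try (C,nl_idx)→2550, (B,hash)→2800, (C,merge)→3300, (B,merge)→3350, (C,hash)→3500, (C,nl)→30150 …(+1); best=2550 via (C,nl_idx)
  {BD}: card=400; try (B,hash)→3200, (D,merge)→5500, (B,merge)→5750, (D,hash)→7500, (D,nl)→60150, (B,nl)→60400; best=3200 via (B,hash)
  {ACD}: card=5000; try (D,hash)→13200, (A,hash)→18000, (C,hash)→31400, (D,merge)→32000, (A,nl_idx)→54000, (A,merge)→79000 …(+5); best=13200 via (D,hash)
  {ABC}: card=120; try (C,hash)→6200, (C,nl_idx)→8370, (B,hash)→8400, (C,merge)→12300, (A,hash)→12750, (A,nl_idx)→13470 …(+5); best=6200 via (C,hash)
  {ABD}: card=200; try (A,nl_idx)→7000, (D,hash)→10200, (A,merge)→12200, (A,hash)→12600, (D,merge)→14500, (B,hash)→30600 …(+4); best=7000 via (A,nl_idx)
  {BCD}: card=200; try (C,nl_idx)→6600, (C,hash)→6800, (C,merge)→9000, (D,hash)→10950, (B,hash)→11400, (D,merge)→20950 …(+4); best=6600 via (C,nl_idx)
  {ABCD}: card=2; try (A,nl_idx)→8402, (C,nl_idx)→8602, (C,hash)→10400, (C,merge)→10600, (D,merge)→11160, (A,merge)→13400 …(+8); best=8402 via (A,nl_idx)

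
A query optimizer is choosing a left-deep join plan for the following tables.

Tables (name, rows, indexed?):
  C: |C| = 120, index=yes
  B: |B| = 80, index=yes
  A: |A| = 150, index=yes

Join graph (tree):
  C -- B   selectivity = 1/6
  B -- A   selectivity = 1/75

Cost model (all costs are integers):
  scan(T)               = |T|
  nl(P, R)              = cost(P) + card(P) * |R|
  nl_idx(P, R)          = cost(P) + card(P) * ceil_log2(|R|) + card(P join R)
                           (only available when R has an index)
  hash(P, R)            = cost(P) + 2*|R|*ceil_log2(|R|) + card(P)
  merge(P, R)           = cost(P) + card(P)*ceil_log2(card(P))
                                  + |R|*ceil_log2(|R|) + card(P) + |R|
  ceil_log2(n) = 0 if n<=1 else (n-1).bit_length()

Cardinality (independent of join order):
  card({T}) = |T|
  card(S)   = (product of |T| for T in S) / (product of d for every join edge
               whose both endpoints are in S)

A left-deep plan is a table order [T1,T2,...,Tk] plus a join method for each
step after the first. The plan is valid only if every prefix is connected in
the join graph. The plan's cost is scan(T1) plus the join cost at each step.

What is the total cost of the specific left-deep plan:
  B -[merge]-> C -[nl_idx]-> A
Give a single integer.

step 1: scan B: cost=80, card=80
step 2: join C via merge
    card(P join C) = 80*120/(6) = 1600
    cost = 80 + 80*7 + 120*7 + 80 + 120 = 1680
step 3: join A via nl_idx
    card(P join A) = 1600*150/(75) = 3200
    cost = 1680 + 1600*8 + 3200 = 17680

17680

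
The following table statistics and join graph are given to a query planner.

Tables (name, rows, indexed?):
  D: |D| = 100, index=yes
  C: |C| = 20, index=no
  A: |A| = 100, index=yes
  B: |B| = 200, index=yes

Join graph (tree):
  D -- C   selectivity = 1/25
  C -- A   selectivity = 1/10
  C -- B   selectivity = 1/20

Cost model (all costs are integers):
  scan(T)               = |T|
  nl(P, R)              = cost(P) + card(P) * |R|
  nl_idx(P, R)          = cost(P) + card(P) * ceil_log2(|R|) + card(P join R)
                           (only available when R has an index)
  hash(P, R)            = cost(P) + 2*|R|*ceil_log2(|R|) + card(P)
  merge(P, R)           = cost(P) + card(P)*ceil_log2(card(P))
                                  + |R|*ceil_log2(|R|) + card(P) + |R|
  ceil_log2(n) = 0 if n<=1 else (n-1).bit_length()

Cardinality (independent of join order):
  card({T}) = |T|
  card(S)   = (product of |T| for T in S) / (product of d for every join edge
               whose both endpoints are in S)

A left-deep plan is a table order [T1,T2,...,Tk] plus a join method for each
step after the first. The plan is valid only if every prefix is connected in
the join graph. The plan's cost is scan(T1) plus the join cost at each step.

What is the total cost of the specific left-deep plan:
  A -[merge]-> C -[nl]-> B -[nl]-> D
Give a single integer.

241020

step 1: scan A: cost=100, card=100
step 2: join C via merge
    card(P join C) = 100*20/(10) = 200
    cost = 100 + 100*7 + 20*5 + 100 + 20 = 1020
step 3: join B via nl
    card(P join B) = 200*200/(20) = 2000
    cost = 1020 + 200*200 = 41020
step 4: join D via nl
    card(P join D) = 2000*100/(25) = 8000
    cost = 41020 + 2000*100 = 241020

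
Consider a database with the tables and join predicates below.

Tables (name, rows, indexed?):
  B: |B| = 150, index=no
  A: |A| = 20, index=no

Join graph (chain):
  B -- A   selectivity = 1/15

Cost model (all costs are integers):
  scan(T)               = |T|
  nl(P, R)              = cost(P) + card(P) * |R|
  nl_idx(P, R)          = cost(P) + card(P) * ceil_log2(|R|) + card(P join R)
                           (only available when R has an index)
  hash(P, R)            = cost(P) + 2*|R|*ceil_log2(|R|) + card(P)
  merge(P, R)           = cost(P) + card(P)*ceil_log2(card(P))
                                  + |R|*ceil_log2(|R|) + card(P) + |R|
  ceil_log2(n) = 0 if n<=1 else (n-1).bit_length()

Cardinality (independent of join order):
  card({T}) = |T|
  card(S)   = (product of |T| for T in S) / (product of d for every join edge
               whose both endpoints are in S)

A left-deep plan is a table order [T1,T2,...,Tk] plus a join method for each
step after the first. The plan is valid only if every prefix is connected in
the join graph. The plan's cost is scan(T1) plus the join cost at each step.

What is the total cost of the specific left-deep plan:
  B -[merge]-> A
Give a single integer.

step 1: scan B: cost=150, card=150
step 2: join A via merge
    card(P join A) = 150*20/(15) = 200
    cost = 150 + 150*8 + 20*5 + 150 + 20 = 1620

1620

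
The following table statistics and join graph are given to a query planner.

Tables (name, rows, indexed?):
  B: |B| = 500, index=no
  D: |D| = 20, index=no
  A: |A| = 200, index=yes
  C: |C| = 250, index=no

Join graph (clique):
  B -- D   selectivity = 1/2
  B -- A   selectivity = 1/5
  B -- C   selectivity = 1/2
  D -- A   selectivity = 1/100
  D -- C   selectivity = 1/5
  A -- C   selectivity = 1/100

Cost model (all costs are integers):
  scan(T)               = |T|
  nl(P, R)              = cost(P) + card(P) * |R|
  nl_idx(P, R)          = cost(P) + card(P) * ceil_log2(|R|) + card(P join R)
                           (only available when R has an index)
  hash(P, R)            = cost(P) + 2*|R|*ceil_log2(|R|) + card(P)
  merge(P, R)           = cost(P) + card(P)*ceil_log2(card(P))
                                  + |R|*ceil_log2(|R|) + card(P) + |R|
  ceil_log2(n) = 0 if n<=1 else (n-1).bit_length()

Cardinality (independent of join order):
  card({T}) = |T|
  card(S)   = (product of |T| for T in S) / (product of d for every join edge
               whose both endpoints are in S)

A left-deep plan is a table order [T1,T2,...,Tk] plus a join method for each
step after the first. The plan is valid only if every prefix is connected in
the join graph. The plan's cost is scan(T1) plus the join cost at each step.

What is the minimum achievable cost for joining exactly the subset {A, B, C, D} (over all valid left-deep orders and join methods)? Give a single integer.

Selinger DP over subsets of {A,B,C,D}:
  {B}: scan cost=500, card=500
  {D}: scan cost=20, card=20
  {A}: scan cost=200, card=200
  {C}: scan cost=250, card=250
  {BD}: card=5000; try (D,hash)→1200, (B,merge)→5140, (D,merge)→5620, (B,hash)→9040, (B,nl)→10020, (D,nl)→10500; best=1200 via (D,hash)
  {AB}: card=20000; try (A,hash)→4200, (B,merge)→7000, (A,merge)→7300, (B,hash)→9400, (A,nl_idx)→24500, (B,nl)→100200 …(+1); best=4200 via (A,hash)
  {BC}: card=62500; try (C,hash)→5000, (B,merge)→7500, (C,merge)→7750, (B,hash)→9500, (B,nl)→125250, (C,nl)→125500; best=5000 via (C,hash)
  {AD}: card=40; try (A,nl_idx)→220, (D,hash)→600, (A,merge)→1940, (D,merge)→2120, (A,hash)→3240, (A,nl)→4020 …(+1); best=220 via (A,nl_idx)
  {CD}: card=1000; try (D,hash)→700, (C,merge)→2390, (D,merge)→2620, (C,hash)→4040, (C,nl)→5020, (D,nl)→5250; best=700 via (D,hash)
  {AC}: card=500; try (A,nl_idx)→2750, (A,hash)→3700, (C,merge)→4250, (A,merge)→4300, (C,hash)→4400, (C,nl)→50200 …(+1); best=2750 via (A,nl_idx)
  {ABD}: card=2000; try (B,merge)→5500, (B,hash)→9260, (A,hash)→9400, (B,nl)→20220, (D,hash)→24400, (A,nl_idx)→43200 …(+4); best=5500 via (B,merge)
  {BCD}: card=125000; try (C,hash)→10200, (B,hash)→10700, (B,merge)→16700, (D,hash)→67700, (C,merge)→73450, (B,nl)→500700 …(+3); best=10200 via (C,hash)
  {ABC}: card=25000; try (B,hash)→12250, (B,merge)→12750, (C,hash)→28200, (A,hash)→70700, (B,nl)→252750, (C,merge)→326450 …(+4); best=12250 via (B,hash)
  {ACD}: card=20; try (C,merge)→2750, (D,hash)→3450, (C,hash)→4260, (A,hash)→4900, (D,merge)→7870, (A,nl_idx)→8720 …(+4); best=2750 via (C,merge)
  {ABCD}: card=500; try (B,merge)→7870, (C,hash)→11500, (B,hash)→11770, (B,nl)→12750, (C,merge)→31750, (D,hash)→37450 …(+7); best=7870 via (B,merge)

7870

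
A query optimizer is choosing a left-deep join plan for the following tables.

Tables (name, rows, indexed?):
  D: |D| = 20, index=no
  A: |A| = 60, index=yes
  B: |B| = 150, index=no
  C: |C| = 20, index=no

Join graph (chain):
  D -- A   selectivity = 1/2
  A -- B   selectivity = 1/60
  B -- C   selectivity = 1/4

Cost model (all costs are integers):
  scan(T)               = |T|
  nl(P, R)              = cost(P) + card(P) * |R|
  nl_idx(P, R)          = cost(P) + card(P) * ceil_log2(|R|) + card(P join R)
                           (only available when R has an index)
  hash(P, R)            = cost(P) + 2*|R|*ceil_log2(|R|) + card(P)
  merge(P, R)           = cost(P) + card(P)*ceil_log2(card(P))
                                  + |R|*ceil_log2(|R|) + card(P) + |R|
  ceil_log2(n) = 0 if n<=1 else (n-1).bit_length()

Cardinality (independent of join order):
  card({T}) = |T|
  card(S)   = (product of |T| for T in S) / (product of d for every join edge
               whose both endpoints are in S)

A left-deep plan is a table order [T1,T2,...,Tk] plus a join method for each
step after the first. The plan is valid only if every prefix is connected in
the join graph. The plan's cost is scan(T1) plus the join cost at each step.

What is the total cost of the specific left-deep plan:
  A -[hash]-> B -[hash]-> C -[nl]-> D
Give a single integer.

17870

step 1: scan A: cost=60, card=60
step 2: join B via hash
    card(P join B) = 60*150/(60) = 150
    cost = 60 + 2*150*8 + 60 = 2520
step 3: join C via hash
    card(P join C) = 150*20/(4) = 750
    cost = 2520 + 2*20*5 + 150 = 2870
step 4: join D via nl
    card(P join D) = 750*20/(2) = 7500
    cost = 2870 + 750*20 = 17870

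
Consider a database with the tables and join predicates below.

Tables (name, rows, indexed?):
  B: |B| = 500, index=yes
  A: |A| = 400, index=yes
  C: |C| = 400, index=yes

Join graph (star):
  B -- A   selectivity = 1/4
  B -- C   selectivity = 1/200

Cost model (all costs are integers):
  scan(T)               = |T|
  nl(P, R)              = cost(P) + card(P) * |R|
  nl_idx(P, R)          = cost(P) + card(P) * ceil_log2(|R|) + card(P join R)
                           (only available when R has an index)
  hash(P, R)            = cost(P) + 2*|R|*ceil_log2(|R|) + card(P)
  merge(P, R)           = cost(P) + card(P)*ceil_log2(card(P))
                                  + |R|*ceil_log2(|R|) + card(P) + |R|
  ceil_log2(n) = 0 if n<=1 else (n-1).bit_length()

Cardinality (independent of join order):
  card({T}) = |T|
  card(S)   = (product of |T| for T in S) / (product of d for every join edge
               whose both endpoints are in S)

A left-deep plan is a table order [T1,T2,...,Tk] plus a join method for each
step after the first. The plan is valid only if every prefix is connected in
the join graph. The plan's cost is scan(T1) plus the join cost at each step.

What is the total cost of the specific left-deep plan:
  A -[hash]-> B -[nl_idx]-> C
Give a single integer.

559800

step 1: scan A: cost=400, card=400
step 2: join B via hash
    card(P join B) = 400*500/(4) = 50000
    cost = 400 + 2*500*9 + 400 = 9800
step 3: join C via nl_idx
    card(P join C) = 50000*400/(200) = 100000
    cost = 9800 + 50000*9 + 100000 = 559800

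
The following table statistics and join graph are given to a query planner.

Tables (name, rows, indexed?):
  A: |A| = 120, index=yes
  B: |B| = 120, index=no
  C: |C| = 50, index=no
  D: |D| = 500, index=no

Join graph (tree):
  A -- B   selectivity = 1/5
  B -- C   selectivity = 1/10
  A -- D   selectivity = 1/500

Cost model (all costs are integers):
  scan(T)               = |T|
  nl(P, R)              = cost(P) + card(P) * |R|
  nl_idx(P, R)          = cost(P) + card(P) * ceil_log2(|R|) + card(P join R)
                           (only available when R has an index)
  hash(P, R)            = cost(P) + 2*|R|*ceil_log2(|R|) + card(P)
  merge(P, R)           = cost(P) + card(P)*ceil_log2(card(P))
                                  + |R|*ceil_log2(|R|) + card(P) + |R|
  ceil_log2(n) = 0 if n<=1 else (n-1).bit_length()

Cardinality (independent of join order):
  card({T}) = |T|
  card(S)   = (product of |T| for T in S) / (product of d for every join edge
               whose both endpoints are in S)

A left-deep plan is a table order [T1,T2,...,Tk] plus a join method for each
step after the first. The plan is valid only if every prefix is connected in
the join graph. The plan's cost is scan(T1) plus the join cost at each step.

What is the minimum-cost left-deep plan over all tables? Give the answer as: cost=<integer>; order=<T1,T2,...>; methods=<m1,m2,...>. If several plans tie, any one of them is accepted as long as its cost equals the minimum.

Selinger DP (subsets sized 1..n):
  {A}: scan cost=120, card=120
  {B}: scan cost=120, card=120
  {C}: scan cost=50, card=50
  {D}: scan cost=500, card=500
  {AB}: card=2880; try (B,hash)→1920, (A,hash)→1920, (B,merge)→2040, (A,merge)→2040, (A,nl_idx)→3840, (B,nl)→14520 …(+1); best=1920 via (B,hash)
  {AD}: card=120; try (A,hash)→2680, (A,nl_idx)→4120, (D,merge)→6080, (A,merge)→6460, (D,hash)→9240, (D,nl)→60120 …(+1); best=2680 via (A,hash)
  {BC}: card=600; try (C,hash)→840, (B,merge)→1360, (C,merge)→1430, (B,hash)→1780, (B,nl)→6050, (C,nl)→6120; best=840 via (C,hash)
  {ABC}: card=14400; try (A,hash)→3120, (C,hash)→5400, (A,merge)→8400, (A,nl_idx)→19440, (C,merge)→39710, (A,nl)→72840 …(+1); best=3120 via (A,hash)
  {ABD}: card=2880; try (B,hash)→4480, (B,merge)→4600, (D,hash)→13800, (B,nl)→17080, (D,merge)→44360, (D,nl)→1441920; best=4480 via (B,hash)
  {ABCD}: card=14400; try (C,hash)→7960, (D,hash)→26520, (C,merge)→42270, (C,nl)→148480, (D,merge)→224120, (D,nl)→7203120; best=7960 via (C,hash)

cost=7960; order=D,A,B,C; methods=hash,hash,hash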